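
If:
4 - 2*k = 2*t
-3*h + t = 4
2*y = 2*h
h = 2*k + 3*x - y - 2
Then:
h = y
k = -3*y - 2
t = 3*y + 4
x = 8*y/3 + 2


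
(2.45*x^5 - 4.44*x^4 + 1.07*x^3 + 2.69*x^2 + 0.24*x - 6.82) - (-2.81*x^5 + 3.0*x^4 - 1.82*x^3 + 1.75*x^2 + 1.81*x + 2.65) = 5.26*x^5 - 7.44*x^4 + 2.89*x^3 + 0.94*x^2 - 1.57*x - 9.47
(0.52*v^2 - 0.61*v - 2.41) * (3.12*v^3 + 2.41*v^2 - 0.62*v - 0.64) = 1.6224*v^5 - 0.65*v^4 - 9.3117*v^3 - 5.7627*v^2 + 1.8846*v + 1.5424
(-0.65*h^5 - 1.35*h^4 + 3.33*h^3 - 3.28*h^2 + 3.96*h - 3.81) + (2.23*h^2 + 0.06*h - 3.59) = -0.65*h^5 - 1.35*h^4 + 3.33*h^3 - 1.05*h^2 + 4.02*h - 7.4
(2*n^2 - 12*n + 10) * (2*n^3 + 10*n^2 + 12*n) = 4*n^5 - 4*n^4 - 76*n^3 - 44*n^2 + 120*n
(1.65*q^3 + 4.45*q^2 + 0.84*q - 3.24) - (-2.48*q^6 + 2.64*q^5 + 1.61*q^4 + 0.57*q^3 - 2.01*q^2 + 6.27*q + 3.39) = 2.48*q^6 - 2.64*q^5 - 1.61*q^4 + 1.08*q^3 + 6.46*q^2 - 5.43*q - 6.63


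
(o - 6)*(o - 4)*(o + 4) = o^3 - 6*o^2 - 16*o + 96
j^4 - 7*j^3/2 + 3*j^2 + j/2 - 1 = (j - 2)*(j - 1)^2*(j + 1/2)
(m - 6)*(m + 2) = m^2 - 4*m - 12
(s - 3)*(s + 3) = s^2 - 9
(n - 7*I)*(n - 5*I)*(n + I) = n^3 - 11*I*n^2 - 23*n - 35*I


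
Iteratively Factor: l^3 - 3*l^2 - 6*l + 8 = (l + 2)*(l^2 - 5*l + 4) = (l - 4)*(l + 2)*(l - 1)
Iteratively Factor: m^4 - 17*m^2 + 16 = (m + 4)*(m^3 - 4*m^2 - m + 4) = (m - 1)*(m + 4)*(m^2 - 3*m - 4) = (m - 1)*(m + 1)*(m + 4)*(m - 4)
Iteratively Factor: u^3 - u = (u + 1)*(u^2 - u) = u*(u + 1)*(u - 1)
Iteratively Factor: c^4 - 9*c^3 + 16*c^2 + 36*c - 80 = (c - 2)*(c^3 - 7*c^2 + 2*c + 40) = (c - 4)*(c - 2)*(c^2 - 3*c - 10) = (c - 4)*(c - 2)*(c + 2)*(c - 5)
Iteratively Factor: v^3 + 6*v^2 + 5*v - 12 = (v + 4)*(v^2 + 2*v - 3) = (v + 3)*(v + 4)*(v - 1)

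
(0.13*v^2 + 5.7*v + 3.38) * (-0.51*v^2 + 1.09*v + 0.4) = -0.0663*v^4 - 2.7653*v^3 + 4.5412*v^2 + 5.9642*v + 1.352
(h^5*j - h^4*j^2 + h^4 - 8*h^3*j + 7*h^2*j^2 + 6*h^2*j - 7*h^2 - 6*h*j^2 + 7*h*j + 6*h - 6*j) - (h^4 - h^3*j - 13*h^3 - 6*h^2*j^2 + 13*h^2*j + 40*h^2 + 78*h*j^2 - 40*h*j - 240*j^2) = h^5*j - h^4*j^2 - 7*h^3*j + 13*h^3 + 13*h^2*j^2 - 7*h^2*j - 47*h^2 - 84*h*j^2 + 47*h*j + 6*h + 240*j^2 - 6*j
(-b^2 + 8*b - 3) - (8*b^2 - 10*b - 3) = -9*b^2 + 18*b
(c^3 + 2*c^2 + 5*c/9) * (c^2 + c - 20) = c^5 + 3*c^4 - 157*c^3/9 - 355*c^2/9 - 100*c/9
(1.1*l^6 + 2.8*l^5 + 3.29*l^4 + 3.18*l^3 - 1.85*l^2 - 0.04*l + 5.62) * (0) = 0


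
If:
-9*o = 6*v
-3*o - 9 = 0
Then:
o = -3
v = 9/2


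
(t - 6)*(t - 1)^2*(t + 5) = t^4 - 3*t^3 - 27*t^2 + 59*t - 30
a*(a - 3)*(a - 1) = a^3 - 4*a^2 + 3*a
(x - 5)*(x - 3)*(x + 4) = x^3 - 4*x^2 - 17*x + 60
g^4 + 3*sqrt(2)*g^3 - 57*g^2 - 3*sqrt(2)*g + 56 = (g - 1)*(g + 1)*(g - 4*sqrt(2))*(g + 7*sqrt(2))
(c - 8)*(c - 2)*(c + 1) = c^3 - 9*c^2 + 6*c + 16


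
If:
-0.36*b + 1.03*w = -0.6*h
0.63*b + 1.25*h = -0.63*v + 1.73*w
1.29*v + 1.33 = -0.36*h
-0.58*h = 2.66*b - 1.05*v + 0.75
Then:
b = -0.79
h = 0.32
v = -1.12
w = -0.47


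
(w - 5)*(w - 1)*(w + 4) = w^3 - 2*w^2 - 19*w + 20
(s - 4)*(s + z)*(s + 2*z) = s^3 + 3*s^2*z - 4*s^2 + 2*s*z^2 - 12*s*z - 8*z^2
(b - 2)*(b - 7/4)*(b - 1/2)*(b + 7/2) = b^4 - 3*b^3/4 - 19*b^2/2 + 273*b/16 - 49/8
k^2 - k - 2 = (k - 2)*(k + 1)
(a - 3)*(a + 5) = a^2 + 2*a - 15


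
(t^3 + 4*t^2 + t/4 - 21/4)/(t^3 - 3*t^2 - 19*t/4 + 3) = (2*t^2 + 5*t - 7)/(2*t^2 - 9*t + 4)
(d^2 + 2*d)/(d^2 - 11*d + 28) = d*(d + 2)/(d^2 - 11*d + 28)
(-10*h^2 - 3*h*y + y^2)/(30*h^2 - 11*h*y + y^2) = (2*h + y)/(-6*h + y)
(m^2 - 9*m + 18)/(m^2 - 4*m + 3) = (m - 6)/(m - 1)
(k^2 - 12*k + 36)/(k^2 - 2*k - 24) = (k - 6)/(k + 4)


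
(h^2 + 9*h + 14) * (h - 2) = h^3 + 7*h^2 - 4*h - 28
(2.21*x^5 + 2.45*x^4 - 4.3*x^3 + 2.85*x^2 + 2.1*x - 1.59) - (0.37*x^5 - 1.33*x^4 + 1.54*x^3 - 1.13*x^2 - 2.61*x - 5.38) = 1.84*x^5 + 3.78*x^4 - 5.84*x^3 + 3.98*x^2 + 4.71*x + 3.79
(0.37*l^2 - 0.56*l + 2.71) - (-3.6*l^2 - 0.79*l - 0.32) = 3.97*l^2 + 0.23*l + 3.03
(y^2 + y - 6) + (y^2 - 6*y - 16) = 2*y^2 - 5*y - 22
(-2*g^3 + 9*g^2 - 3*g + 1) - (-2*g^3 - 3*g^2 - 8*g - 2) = 12*g^2 + 5*g + 3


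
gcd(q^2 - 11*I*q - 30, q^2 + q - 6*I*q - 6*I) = q - 6*I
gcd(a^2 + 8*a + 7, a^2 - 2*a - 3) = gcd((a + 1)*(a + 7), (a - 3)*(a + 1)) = a + 1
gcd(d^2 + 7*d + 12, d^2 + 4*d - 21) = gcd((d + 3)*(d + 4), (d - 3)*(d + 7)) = 1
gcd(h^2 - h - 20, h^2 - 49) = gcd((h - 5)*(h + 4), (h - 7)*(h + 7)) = 1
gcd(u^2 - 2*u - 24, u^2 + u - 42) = u - 6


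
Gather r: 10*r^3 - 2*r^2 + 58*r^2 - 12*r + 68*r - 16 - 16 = 10*r^3 + 56*r^2 + 56*r - 32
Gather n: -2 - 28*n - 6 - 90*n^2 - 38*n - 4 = -90*n^2 - 66*n - 12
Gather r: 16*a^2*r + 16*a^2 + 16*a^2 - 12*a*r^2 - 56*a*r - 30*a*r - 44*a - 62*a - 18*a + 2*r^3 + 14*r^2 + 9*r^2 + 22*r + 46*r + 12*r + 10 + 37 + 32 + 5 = 32*a^2 - 124*a + 2*r^3 + r^2*(23 - 12*a) + r*(16*a^2 - 86*a + 80) + 84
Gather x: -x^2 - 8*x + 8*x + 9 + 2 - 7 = 4 - x^2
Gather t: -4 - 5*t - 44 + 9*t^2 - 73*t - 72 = 9*t^2 - 78*t - 120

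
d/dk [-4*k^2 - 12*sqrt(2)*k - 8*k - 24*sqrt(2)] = -8*k - 12*sqrt(2) - 8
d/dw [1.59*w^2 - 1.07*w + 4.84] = 3.18*w - 1.07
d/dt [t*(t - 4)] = 2*t - 4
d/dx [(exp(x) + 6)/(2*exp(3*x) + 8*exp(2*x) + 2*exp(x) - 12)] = (-(exp(x) + 6)*(3*exp(2*x) + 8*exp(x) + 1) + exp(3*x) + 4*exp(2*x) + exp(x) - 6)*exp(x)/(2*(exp(3*x) + 4*exp(2*x) + exp(x) - 6)^2)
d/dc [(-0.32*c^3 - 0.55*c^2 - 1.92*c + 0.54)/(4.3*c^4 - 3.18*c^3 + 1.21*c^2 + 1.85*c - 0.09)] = (1.376*c^6 + 4.73*c^5 + 22.6318*c^4 - 22.6832*c^3 + 6.5437*c^2 - 1.2078*c - 0.8262)/(18.49*c^8 - 27.348*c^7 + 20.5184*c^6 + 8.2144*c^5 - 11.0759*c^4 + 5.0494*c^3 + 3.2047*c^2 - 0.333*c + 0.0081)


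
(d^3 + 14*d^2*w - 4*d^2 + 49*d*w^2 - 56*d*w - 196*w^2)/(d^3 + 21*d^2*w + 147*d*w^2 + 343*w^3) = (d - 4)/(d + 7*w)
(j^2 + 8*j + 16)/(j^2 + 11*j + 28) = (j + 4)/(j + 7)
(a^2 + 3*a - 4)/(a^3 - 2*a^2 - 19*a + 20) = 1/(a - 5)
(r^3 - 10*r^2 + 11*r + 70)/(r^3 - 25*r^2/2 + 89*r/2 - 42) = 2*(r^2 - 3*r - 10)/(2*r^2 - 11*r + 12)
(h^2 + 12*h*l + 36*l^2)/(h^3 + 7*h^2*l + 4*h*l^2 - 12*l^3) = (h + 6*l)/(h^2 + h*l - 2*l^2)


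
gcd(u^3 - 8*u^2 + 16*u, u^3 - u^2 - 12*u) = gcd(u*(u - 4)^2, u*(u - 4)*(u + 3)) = u^2 - 4*u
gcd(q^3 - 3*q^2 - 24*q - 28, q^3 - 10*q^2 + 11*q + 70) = q^2 - 5*q - 14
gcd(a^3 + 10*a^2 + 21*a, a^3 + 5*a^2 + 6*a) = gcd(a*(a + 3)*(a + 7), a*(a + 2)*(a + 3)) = a^2 + 3*a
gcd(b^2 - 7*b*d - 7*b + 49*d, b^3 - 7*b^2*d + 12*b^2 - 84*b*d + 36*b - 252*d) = b - 7*d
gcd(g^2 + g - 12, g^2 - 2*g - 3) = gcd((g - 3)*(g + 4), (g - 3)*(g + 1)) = g - 3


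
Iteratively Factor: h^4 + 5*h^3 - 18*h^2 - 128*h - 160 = (h + 2)*(h^3 + 3*h^2 - 24*h - 80) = (h + 2)*(h + 4)*(h^2 - h - 20) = (h + 2)*(h + 4)^2*(h - 5)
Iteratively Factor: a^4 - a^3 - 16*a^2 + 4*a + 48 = (a - 2)*(a^3 + a^2 - 14*a - 24) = (a - 2)*(a + 3)*(a^2 - 2*a - 8) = (a - 2)*(a + 2)*(a + 3)*(a - 4)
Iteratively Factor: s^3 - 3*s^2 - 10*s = (s + 2)*(s^2 - 5*s) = s*(s + 2)*(s - 5)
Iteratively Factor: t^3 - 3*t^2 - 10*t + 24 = (t + 3)*(t^2 - 6*t + 8) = (t - 2)*(t + 3)*(t - 4)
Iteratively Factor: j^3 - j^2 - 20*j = (j + 4)*(j^2 - 5*j) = (j - 5)*(j + 4)*(j)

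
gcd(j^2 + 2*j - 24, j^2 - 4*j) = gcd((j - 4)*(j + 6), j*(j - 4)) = j - 4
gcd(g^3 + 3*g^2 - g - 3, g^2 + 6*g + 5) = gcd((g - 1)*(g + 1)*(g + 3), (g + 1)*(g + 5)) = g + 1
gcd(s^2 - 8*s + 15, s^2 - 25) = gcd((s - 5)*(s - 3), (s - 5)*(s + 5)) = s - 5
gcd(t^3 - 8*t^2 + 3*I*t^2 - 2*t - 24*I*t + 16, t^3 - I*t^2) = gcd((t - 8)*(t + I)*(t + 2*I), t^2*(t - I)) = 1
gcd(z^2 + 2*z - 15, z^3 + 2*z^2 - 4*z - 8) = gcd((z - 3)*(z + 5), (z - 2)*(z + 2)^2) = 1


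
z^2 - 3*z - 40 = (z - 8)*(z + 5)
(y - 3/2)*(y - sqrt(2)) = y^2 - 3*y/2 - sqrt(2)*y + 3*sqrt(2)/2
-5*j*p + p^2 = p*(-5*j + p)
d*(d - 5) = d^2 - 5*d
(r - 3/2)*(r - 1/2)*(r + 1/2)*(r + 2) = r^4 + r^3/2 - 13*r^2/4 - r/8 + 3/4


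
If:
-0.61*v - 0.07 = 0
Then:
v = -0.11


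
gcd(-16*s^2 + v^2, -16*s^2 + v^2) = 16*s^2 - v^2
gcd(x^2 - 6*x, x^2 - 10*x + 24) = x - 6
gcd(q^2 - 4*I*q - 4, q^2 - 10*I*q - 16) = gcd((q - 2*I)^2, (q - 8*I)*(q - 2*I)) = q - 2*I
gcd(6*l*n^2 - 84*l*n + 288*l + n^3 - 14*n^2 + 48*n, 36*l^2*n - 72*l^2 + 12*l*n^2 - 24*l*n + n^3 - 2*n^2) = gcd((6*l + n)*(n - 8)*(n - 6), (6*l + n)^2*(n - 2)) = 6*l + n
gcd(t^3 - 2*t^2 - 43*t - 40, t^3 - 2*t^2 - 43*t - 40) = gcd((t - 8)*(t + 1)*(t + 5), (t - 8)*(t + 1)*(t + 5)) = t^3 - 2*t^2 - 43*t - 40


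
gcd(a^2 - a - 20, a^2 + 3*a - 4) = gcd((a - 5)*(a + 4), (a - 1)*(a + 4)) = a + 4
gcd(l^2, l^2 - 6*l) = l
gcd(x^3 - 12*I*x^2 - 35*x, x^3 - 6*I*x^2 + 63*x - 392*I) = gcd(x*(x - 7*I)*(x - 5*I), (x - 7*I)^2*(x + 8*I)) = x - 7*I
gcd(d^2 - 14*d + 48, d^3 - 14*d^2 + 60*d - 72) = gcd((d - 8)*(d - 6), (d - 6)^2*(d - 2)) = d - 6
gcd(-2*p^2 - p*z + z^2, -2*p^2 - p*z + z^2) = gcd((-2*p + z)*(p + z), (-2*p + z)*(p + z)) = -2*p^2 - p*z + z^2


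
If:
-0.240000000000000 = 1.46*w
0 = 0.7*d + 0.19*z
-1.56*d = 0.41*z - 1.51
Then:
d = 30.52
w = -0.16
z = -112.45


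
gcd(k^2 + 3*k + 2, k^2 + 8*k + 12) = k + 2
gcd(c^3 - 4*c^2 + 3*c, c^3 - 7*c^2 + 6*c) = c^2 - c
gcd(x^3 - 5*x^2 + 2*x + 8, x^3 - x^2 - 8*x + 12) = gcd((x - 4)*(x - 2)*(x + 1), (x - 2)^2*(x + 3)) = x - 2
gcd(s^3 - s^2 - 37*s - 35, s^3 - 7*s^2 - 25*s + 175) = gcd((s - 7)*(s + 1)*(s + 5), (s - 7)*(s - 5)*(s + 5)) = s^2 - 2*s - 35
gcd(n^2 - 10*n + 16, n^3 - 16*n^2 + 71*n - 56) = n - 8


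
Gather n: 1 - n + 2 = 3 - n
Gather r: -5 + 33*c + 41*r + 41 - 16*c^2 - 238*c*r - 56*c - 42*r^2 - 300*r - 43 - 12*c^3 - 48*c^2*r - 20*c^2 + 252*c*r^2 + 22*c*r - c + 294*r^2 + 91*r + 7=-12*c^3 - 36*c^2 - 24*c + r^2*(252*c + 252) + r*(-48*c^2 - 216*c - 168)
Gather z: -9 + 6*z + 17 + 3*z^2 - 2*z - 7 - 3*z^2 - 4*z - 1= 0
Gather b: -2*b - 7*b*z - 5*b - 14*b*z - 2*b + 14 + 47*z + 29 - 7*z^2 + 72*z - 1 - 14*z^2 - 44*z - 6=b*(-21*z - 9) - 21*z^2 + 75*z + 36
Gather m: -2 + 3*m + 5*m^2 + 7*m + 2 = 5*m^2 + 10*m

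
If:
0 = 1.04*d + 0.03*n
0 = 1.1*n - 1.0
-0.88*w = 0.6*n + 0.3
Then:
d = -0.03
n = 0.91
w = -0.96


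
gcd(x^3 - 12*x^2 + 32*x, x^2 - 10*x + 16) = x - 8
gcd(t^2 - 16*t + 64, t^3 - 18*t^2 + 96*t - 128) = t^2 - 16*t + 64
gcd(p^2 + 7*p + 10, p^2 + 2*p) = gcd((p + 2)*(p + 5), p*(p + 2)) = p + 2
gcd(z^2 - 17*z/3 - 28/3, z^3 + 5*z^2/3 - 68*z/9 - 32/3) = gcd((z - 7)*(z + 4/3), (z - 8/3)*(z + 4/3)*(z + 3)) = z + 4/3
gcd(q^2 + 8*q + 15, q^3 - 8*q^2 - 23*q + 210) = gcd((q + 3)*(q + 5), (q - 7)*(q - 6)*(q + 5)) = q + 5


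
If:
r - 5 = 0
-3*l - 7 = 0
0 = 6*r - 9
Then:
No Solution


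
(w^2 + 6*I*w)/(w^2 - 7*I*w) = (w + 6*I)/(w - 7*I)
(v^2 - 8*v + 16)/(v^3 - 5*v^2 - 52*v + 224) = (v - 4)/(v^2 - v - 56)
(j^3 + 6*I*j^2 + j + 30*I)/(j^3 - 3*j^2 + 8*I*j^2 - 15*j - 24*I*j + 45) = (j - 2*I)/(j - 3)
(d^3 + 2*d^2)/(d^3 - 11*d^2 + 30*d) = d*(d + 2)/(d^2 - 11*d + 30)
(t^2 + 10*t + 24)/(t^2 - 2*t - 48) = (t + 4)/(t - 8)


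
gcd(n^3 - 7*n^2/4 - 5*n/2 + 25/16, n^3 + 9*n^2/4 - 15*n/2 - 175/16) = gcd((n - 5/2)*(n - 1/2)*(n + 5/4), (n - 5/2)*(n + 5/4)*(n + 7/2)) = n^2 - 5*n/4 - 25/8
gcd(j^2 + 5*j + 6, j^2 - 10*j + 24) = 1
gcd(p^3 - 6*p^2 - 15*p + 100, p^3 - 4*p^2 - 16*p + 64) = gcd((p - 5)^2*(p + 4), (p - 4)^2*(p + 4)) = p + 4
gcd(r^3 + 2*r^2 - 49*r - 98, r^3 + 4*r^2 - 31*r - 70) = r^2 + 9*r + 14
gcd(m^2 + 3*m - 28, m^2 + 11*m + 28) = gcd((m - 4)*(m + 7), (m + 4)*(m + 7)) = m + 7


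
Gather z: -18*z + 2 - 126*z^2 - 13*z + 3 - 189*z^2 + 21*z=-315*z^2 - 10*z + 5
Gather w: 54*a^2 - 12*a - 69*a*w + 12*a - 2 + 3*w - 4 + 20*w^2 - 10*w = 54*a^2 + 20*w^2 + w*(-69*a - 7) - 6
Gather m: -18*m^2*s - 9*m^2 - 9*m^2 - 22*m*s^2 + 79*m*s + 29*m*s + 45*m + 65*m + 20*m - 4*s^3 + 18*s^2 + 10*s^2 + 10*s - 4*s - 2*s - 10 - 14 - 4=m^2*(-18*s - 18) + m*(-22*s^2 + 108*s + 130) - 4*s^3 + 28*s^2 + 4*s - 28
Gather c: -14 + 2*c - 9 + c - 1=3*c - 24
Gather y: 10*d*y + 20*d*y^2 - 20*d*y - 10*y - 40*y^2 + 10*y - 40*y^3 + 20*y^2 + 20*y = -40*y^3 + y^2*(20*d - 20) + y*(20 - 10*d)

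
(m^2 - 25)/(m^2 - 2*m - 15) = (m + 5)/(m + 3)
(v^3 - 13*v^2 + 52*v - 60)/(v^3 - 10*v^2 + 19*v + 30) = (v - 2)/(v + 1)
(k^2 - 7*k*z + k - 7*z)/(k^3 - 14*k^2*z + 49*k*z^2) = (-k - 1)/(k*(-k + 7*z))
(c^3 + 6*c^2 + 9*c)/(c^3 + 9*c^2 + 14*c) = (c^2 + 6*c + 9)/(c^2 + 9*c + 14)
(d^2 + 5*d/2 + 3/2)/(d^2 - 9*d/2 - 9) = (d + 1)/(d - 6)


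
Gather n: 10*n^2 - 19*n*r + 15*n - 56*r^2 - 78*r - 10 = 10*n^2 + n*(15 - 19*r) - 56*r^2 - 78*r - 10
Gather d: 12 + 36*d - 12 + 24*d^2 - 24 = 24*d^2 + 36*d - 24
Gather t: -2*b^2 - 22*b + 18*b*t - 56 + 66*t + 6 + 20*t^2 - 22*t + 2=-2*b^2 - 22*b + 20*t^2 + t*(18*b + 44) - 48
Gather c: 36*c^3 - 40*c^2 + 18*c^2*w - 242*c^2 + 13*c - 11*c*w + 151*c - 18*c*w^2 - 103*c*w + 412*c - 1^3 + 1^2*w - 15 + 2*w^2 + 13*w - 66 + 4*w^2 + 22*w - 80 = 36*c^3 + c^2*(18*w - 282) + c*(-18*w^2 - 114*w + 576) + 6*w^2 + 36*w - 162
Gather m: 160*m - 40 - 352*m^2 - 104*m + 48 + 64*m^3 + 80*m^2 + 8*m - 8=64*m^3 - 272*m^2 + 64*m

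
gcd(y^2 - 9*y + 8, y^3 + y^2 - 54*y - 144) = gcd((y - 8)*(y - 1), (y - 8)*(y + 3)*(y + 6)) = y - 8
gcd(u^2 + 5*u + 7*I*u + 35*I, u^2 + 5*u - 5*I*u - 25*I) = u + 5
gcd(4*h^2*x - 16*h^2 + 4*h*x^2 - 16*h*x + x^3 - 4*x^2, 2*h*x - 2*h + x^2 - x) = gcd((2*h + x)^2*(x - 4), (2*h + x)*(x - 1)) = 2*h + x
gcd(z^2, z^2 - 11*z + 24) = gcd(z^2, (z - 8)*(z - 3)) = 1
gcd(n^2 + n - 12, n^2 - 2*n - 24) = n + 4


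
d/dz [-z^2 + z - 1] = 1 - 2*z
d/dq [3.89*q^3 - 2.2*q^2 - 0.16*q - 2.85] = 11.67*q^2 - 4.4*q - 0.16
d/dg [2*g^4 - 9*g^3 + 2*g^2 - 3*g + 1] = 8*g^3 - 27*g^2 + 4*g - 3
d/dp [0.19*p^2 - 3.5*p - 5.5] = 0.38*p - 3.5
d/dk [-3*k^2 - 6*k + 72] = -6*k - 6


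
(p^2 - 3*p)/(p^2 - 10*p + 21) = p/(p - 7)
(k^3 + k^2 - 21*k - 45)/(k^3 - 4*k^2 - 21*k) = (k^2 - 2*k - 15)/(k*(k - 7))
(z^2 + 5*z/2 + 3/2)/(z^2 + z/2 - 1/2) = (2*z + 3)/(2*z - 1)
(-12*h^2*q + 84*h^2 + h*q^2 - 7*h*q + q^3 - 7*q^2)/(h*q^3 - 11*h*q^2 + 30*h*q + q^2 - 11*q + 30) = (-12*h^2*q + 84*h^2 + h*q^2 - 7*h*q + q^3 - 7*q^2)/(h*q^3 - 11*h*q^2 + 30*h*q + q^2 - 11*q + 30)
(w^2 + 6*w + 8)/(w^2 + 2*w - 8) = (w + 2)/(w - 2)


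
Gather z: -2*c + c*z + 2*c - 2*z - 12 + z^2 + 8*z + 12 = z^2 + z*(c + 6)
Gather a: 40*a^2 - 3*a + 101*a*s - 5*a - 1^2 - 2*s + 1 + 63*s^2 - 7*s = 40*a^2 + a*(101*s - 8) + 63*s^2 - 9*s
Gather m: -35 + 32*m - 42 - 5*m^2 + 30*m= -5*m^2 + 62*m - 77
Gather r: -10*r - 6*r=-16*r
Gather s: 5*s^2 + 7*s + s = 5*s^2 + 8*s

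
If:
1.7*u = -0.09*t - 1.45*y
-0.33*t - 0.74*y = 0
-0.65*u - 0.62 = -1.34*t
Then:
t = 0.55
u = 0.18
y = -0.25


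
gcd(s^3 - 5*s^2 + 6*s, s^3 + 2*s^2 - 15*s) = s^2 - 3*s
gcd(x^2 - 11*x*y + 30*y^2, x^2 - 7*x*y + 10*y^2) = x - 5*y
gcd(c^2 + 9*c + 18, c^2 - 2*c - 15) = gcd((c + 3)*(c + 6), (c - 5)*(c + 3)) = c + 3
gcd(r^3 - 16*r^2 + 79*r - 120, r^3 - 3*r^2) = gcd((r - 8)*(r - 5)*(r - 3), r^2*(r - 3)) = r - 3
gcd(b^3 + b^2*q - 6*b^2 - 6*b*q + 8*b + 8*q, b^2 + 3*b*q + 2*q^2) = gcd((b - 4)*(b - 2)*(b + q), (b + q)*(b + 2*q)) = b + q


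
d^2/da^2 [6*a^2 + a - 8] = 12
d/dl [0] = 0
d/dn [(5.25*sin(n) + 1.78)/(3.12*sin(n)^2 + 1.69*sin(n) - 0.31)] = (-11.1072*sin(n) + 8.19*cos(2*n) - 12.8257)*cos(n)/(3.12*sin(n)^2 + 1.69*sin(n) - 0.31)^2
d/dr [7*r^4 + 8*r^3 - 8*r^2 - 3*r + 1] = 28*r^3 + 24*r^2 - 16*r - 3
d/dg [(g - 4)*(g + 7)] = 2*g + 3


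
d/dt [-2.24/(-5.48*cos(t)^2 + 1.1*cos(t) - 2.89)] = (24.5504*cos(t) - 2.464)*sin(t)/(5.48*cos(t)^2 - 1.1*cos(t) + 2.89)^2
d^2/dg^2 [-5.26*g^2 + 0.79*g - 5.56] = -10.5200000000000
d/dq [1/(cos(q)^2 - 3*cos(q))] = (2*cos(q) - 3)*sin(q)/((cos(q) - 3)^2*cos(q)^2)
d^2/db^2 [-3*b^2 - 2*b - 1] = -6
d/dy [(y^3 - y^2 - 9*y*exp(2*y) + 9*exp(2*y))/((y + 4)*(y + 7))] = (y^4 - 18*y^3*exp(2*y) + 22*y^3 - 171*y^2*exp(2*y) + 73*y^2 - 324*y*exp(2*y) - 56*y + 153*exp(2*y))/(y^4 + 22*y^3 + 177*y^2 + 616*y + 784)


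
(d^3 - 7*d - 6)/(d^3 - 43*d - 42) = (d^2 - d - 6)/(d^2 - d - 42)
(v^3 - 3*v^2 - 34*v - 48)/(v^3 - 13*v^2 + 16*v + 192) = (v + 2)/(v - 8)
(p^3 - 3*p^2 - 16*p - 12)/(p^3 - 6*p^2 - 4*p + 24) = (p + 1)/(p - 2)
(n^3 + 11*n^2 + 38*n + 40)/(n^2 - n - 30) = (n^2 + 6*n + 8)/(n - 6)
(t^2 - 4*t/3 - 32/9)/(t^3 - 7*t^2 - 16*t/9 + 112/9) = (3*t - 8)/(3*t^2 - 25*t + 28)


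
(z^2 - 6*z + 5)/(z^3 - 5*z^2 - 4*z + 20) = (z - 1)/(z^2 - 4)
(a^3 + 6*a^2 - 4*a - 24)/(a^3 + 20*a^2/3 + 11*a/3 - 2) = 3*(a^2 - 4)/(3*a^2 + 2*a - 1)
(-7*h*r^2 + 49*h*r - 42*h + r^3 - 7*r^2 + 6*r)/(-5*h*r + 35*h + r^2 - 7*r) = (7*h*r^2 - 49*h*r + 42*h - r^3 + 7*r^2 - 6*r)/(5*h*r - 35*h - r^2 + 7*r)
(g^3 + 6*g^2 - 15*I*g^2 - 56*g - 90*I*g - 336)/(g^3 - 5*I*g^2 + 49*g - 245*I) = (g^2 + g*(6 - 8*I) - 48*I)/(g^2 + 2*I*g + 35)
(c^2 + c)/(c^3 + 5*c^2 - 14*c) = (c + 1)/(c^2 + 5*c - 14)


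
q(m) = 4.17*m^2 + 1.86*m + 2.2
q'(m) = 8.34*m + 1.86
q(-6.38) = 160.07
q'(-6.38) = -51.35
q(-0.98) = 4.38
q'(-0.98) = -6.31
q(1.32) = 11.92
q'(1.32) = 12.87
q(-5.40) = 113.75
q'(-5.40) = -43.18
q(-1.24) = 6.31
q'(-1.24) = -8.48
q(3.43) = 57.64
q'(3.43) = 30.47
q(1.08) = 9.07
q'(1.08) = 10.87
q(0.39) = 3.56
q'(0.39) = 5.11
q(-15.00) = 912.55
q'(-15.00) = -123.24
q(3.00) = 45.31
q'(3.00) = 26.88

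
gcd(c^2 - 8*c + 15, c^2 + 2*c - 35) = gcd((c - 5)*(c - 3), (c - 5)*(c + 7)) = c - 5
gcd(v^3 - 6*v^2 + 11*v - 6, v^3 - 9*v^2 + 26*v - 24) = v^2 - 5*v + 6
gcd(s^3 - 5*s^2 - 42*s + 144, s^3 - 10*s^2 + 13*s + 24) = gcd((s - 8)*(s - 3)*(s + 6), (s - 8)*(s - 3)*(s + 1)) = s^2 - 11*s + 24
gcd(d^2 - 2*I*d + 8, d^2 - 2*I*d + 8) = d^2 - 2*I*d + 8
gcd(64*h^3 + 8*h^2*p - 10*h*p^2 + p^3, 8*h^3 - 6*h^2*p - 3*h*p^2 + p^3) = -8*h^2 - 2*h*p + p^2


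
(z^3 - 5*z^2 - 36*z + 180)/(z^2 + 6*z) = z - 11 + 30/z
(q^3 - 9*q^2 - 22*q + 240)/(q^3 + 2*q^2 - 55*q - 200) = (q - 6)/(q + 5)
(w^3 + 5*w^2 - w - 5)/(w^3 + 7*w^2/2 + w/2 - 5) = 2*(w^2 + 6*w + 5)/(2*w^2 + 9*w + 10)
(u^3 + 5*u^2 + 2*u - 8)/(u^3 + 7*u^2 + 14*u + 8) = (u - 1)/(u + 1)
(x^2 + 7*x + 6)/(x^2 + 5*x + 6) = (x^2 + 7*x + 6)/(x^2 + 5*x + 6)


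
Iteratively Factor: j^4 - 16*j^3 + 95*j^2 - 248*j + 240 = (j - 5)*(j^3 - 11*j^2 + 40*j - 48) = (j - 5)*(j - 3)*(j^2 - 8*j + 16) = (j - 5)*(j - 4)*(j - 3)*(j - 4)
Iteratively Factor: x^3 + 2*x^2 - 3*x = (x - 1)*(x^2 + 3*x) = x*(x - 1)*(x + 3)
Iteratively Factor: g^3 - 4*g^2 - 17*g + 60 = (g + 4)*(g^2 - 8*g + 15) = (g - 3)*(g + 4)*(g - 5)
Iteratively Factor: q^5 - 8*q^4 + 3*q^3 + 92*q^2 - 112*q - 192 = (q - 4)*(q^4 - 4*q^3 - 13*q^2 + 40*q + 48) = (q - 4)^2*(q^3 - 13*q - 12) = (q - 4)^2*(q + 1)*(q^2 - q - 12) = (q - 4)^2*(q + 1)*(q + 3)*(q - 4)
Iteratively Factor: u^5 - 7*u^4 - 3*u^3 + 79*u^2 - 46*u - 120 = (u - 2)*(u^4 - 5*u^3 - 13*u^2 + 53*u + 60) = (u - 4)*(u - 2)*(u^3 - u^2 - 17*u - 15) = (u - 4)*(u - 2)*(u + 3)*(u^2 - 4*u - 5) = (u - 4)*(u - 2)*(u + 1)*(u + 3)*(u - 5)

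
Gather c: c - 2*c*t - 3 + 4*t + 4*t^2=c*(1 - 2*t) + 4*t^2 + 4*t - 3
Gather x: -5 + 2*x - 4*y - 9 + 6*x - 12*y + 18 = 8*x - 16*y + 4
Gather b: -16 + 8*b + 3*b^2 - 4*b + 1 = 3*b^2 + 4*b - 15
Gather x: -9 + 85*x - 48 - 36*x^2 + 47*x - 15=-36*x^2 + 132*x - 72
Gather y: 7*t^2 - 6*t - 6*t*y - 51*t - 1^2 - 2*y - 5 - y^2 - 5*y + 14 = 7*t^2 - 57*t - y^2 + y*(-6*t - 7) + 8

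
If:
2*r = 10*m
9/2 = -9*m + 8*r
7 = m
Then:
No Solution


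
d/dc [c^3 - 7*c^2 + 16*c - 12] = 3*c^2 - 14*c + 16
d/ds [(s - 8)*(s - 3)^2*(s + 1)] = 4*s^3 - 39*s^2 + 86*s - 15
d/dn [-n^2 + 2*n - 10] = 2 - 2*n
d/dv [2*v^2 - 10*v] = 4*v - 10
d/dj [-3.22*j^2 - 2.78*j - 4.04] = -6.44*j - 2.78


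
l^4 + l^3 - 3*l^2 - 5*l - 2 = (l - 2)*(l + 1)^3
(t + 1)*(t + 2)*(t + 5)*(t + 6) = t^4 + 14*t^3 + 65*t^2 + 112*t + 60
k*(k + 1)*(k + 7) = k^3 + 8*k^2 + 7*k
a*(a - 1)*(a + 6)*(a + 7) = a^4 + 12*a^3 + 29*a^2 - 42*a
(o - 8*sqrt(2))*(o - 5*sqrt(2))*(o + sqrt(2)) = o^3 - 12*sqrt(2)*o^2 + 54*o + 80*sqrt(2)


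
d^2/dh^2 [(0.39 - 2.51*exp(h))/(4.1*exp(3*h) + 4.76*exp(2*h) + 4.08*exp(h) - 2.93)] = (-168.7724*exp(6*h) - 87.9523800000001*exp(5*h) + 194.802184*exp(4*h) - 294.844286*exp(3*h) - 145.150842*exp(2*h) - 1.75644*exp(h) - 16.885883)*exp(h)/(68.921*exp(9*h) + 240.0468*exp(8*h) + 484.44288*exp(7*h) + 437.841956*exp(6*h) + 138.988464*exp(5*h) - 255.527952*exp(4*h) - 167.906082*exp(3*h) - 23.729484*exp(2*h) + 105.079176*exp(h) - 25.153757)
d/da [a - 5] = 1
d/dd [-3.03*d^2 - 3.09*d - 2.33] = -6.06*d - 3.09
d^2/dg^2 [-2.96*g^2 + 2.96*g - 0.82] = -5.92000000000000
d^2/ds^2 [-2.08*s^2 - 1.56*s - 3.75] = -4.16000000000000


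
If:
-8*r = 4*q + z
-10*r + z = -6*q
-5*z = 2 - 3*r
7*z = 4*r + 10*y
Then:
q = 18/223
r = 2/223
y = -312/1115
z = -88/223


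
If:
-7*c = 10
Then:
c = -10/7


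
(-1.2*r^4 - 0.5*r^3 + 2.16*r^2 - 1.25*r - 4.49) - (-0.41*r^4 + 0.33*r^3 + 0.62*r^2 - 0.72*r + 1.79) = -0.79*r^4 - 0.83*r^3 + 1.54*r^2 - 0.53*r - 6.28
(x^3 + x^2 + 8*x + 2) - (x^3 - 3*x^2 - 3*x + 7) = 4*x^2 + 11*x - 5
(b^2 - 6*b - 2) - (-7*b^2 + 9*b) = 8*b^2 - 15*b - 2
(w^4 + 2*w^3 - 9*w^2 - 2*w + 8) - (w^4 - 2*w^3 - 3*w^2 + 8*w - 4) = 4*w^3 - 6*w^2 - 10*w + 12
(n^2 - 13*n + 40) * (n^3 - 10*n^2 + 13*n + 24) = n^5 - 23*n^4 + 183*n^3 - 545*n^2 + 208*n + 960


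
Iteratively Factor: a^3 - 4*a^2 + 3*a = (a - 1)*(a^2 - 3*a) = a*(a - 1)*(a - 3)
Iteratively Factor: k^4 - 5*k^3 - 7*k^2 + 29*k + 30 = (k + 1)*(k^3 - 6*k^2 - k + 30) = (k - 3)*(k + 1)*(k^2 - 3*k - 10) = (k - 5)*(k - 3)*(k + 1)*(k + 2)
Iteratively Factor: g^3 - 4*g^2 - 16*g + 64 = (g - 4)*(g^2 - 16) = (g - 4)*(g + 4)*(g - 4)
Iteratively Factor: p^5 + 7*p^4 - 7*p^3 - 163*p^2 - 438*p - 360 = (p + 3)*(p^4 + 4*p^3 - 19*p^2 - 106*p - 120) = (p + 3)*(p + 4)*(p^3 - 19*p - 30) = (p - 5)*(p + 3)*(p + 4)*(p^2 + 5*p + 6) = (p - 5)*(p + 3)^2*(p + 4)*(p + 2)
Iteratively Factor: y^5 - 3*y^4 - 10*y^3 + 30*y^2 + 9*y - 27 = (y + 3)*(y^4 - 6*y^3 + 8*y^2 + 6*y - 9) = (y - 3)*(y + 3)*(y^3 - 3*y^2 - y + 3) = (y - 3)*(y - 1)*(y + 3)*(y^2 - 2*y - 3) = (y - 3)*(y - 1)*(y + 1)*(y + 3)*(y - 3)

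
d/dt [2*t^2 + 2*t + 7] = 4*t + 2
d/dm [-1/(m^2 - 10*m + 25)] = 2*(m - 5)/(m^2 - 10*m + 25)^2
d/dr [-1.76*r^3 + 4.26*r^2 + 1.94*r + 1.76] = -5.28*r^2 + 8.52*r + 1.94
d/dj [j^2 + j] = 2*j + 1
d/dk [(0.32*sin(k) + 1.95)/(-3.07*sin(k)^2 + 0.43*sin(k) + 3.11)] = (0.9824*sin(k)^2 + 11.973*sin(k) + 0.1567)*cos(k)/(9.4249*sin(k)^4 - 2.6402*sin(k)^3 - 18.9105*sin(k)^2 + 2.6746*sin(k) + 9.6721)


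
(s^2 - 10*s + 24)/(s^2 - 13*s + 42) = (s - 4)/(s - 7)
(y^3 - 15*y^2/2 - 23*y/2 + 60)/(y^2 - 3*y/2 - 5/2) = (y^2 - 5*y - 24)/(y + 1)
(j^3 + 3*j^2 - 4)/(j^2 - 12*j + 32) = (j^3 + 3*j^2 - 4)/(j^2 - 12*j + 32)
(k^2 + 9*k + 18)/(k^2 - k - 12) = (k + 6)/(k - 4)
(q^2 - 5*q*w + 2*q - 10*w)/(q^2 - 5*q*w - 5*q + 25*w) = (q + 2)/(q - 5)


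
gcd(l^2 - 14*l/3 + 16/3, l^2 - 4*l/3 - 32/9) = l - 8/3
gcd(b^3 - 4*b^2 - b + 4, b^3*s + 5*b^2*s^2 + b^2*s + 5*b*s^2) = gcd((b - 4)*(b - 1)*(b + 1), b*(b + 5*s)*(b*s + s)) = b + 1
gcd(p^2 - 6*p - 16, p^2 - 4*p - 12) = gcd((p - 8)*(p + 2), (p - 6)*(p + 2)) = p + 2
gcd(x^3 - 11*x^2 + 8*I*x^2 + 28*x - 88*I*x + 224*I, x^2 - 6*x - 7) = x - 7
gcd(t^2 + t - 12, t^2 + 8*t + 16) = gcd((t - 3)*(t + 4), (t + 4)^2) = t + 4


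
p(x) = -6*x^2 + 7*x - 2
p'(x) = 7 - 12*x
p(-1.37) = -22.85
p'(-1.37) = 23.44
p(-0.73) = -10.31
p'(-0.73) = 15.76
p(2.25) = -16.62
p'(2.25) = -20.00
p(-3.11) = -81.80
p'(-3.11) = 44.32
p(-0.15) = -3.18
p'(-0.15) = 8.80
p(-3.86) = -118.42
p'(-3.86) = 53.32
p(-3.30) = -90.44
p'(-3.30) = 46.60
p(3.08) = -37.36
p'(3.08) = -29.96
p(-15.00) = -1457.00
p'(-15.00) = 187.00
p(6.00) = -176.00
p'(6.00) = -65.00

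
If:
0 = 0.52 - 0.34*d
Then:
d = 1.53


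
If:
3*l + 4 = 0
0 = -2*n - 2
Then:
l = -4/3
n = -1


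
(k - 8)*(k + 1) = k^2 - 7*k - 8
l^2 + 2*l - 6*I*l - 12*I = (l + 2)*(l - 6*I)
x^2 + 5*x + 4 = (x + 1)*(x + 4)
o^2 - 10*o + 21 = (o - 7)*(o - 3)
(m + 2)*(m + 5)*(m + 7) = m^3 + 14*m^2 + 59*m + 70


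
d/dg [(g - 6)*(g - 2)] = 2*g - 8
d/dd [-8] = 0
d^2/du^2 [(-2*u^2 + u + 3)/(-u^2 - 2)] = 2*(-u^3 - 21*u^2 + 6*u + 14)/(u^6 + 6*u^4 + 12*u^2 + 8)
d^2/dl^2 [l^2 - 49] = 2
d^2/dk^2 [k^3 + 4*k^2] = 6*k + 8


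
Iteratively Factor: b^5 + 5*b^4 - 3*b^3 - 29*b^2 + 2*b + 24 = (b + 1)*(b^4 + 4*b^3 - 7*b^2 - 22*b + 24) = (b - 1)*(b + 1)*(b^3 + 5*b^2 - 2*b - 24) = (b - 1)*(b + 1)*(b + 3)*(b^2 + 2*b - 8) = (b - 1)*(b + 1)*(b + 3)*(b + 4)*(b - 2)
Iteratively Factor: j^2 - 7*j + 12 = (j - 3)*(j - 4)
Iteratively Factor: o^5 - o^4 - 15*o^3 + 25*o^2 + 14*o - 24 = (o + 1)*(o^4 - 2*o^3 - 13*o^2 + 38*o - 24) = (o - 1)*(o + 1)*(o^3 - o^2 - 14*o + 24) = (o - 2)*(o - 1)*(o + 1)*(o^2 + o - 12) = (o - 2)*(o - 1)*(o + 1)*(o + 4)*(o - 3)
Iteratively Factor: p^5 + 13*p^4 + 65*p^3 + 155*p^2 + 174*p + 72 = (p + 4)*(p^4 + 9*p^3 + 29*p^2 + 39*p + 18) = (p + 3)*(p + 4)*(p^3 + 6*p^2 + 11*p + 6) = (p + 2)*(p + 3)*(p + 4)*(p^2 + 4*p + 3) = (p + 1)*(p + 2)*(p + 3)*(p + 4)*(p + 3)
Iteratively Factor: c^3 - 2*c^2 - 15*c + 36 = (c - 3)*(c^2 + c - 12) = (c - 3)*(c + 4)*(c - 3)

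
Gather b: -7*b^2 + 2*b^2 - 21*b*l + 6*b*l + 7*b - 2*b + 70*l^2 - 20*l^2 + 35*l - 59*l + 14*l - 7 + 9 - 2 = -5*b^2 + b*(5 - 15*l) + 50*l^2 - 10*l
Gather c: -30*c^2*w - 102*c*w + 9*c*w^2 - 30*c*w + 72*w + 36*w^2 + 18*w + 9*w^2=-30*c^2*w + c*(9*w^2 - 132*w) + 45*w^2 + 90*w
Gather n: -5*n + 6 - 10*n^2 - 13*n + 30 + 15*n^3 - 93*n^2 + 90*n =15*n^3 - 103*n^2 + 72*n + 36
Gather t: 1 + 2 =3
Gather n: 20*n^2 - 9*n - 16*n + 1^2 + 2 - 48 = 20*n^2 - 25*n - 45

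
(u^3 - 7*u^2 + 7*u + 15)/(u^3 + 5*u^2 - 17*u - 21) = (u - 5)/(u + 7)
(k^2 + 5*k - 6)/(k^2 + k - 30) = (k - 1)/(k - 5)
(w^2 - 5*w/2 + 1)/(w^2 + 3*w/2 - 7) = (2*w - 1)/(2*w + 7)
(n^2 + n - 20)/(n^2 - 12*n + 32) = (n + 5)/(n - 8)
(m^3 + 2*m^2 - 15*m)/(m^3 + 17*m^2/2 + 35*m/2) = 2*(m - 3)/(2*m + 7)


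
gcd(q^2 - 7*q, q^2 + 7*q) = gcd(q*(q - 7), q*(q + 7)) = q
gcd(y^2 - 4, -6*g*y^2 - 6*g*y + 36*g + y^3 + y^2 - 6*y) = y - 2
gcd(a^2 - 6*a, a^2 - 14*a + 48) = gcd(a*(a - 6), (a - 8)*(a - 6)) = a - 6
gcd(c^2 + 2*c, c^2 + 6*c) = c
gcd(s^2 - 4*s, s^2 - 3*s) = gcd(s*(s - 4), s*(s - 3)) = s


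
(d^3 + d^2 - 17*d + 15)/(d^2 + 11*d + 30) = (d^2 - 4*d + 3)/(d + 6)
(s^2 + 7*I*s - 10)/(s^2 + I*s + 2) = (s + 5*I)/(s - I)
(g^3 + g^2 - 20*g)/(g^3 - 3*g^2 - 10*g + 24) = g*(g + 5)/(g^2 + g - 6)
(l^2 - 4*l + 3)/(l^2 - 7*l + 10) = (l^2 - 4*l + 3)/(l^2 - 7*l + 10)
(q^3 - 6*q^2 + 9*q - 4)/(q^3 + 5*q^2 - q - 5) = (q^2 - 5*q + 4)/(q^2 + 6*q + 5)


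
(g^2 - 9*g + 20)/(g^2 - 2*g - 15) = (g - 4)/(g + 3)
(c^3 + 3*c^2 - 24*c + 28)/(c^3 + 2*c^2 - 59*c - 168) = (c^2 - 4*c + 4)/(c^2 - 5*c - 24)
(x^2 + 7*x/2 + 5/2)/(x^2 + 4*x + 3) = (x + 5/2)/(x + 3)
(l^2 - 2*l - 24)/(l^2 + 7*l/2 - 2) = 2*(l - 6)/(2*l - 1)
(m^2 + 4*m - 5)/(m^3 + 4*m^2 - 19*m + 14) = (m + 5)/(m^2 + 5*m - 14)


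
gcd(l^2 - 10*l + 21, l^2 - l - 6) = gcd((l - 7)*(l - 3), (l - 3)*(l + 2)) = l - 3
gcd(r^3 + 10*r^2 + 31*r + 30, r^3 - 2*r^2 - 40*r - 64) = r + 2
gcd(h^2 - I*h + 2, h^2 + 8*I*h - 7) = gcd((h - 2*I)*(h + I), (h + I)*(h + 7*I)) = h + I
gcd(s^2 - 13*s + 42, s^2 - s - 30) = s - 6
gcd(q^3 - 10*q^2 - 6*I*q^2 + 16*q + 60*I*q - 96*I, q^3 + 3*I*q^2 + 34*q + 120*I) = q - 6*I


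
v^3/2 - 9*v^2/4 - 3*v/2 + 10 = (v/2 + 1)*(v - 4)*(v - 5/2)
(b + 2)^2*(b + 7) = b^3 + 11*b^2 + 32*b + 28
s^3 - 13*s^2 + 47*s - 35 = (s - 7)*(s - 5)*(s - 1)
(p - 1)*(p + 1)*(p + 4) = p^3 + 4*p^2 - p - 4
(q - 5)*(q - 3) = q^2 - 8*q + 15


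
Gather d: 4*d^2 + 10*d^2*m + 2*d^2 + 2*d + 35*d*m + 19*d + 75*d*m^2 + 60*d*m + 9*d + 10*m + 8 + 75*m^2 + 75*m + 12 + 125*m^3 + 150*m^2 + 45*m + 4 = d^2*(10*m + 6) + d*(75*m^2 + 95*m + 30) + 125*m^3 + 225*m^2 + 130*m + 24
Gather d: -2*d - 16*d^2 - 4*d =-16*d^2 - 6*d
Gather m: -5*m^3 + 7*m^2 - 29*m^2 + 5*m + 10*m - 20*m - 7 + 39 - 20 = -5*m^3 - 22*m^2 - 5*m + 12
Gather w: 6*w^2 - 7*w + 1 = 6*w^2 - 7*w + 1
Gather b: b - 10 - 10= b - 20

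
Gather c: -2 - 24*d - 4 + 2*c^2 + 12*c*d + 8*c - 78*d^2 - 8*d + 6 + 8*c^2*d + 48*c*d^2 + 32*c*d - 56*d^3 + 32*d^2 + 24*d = c^2*(8*d + 2) + c*(48*d^2 + 44*d + 8) - 56*d^3 - 46*d^2 - 8*d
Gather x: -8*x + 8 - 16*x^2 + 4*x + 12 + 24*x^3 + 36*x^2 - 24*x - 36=24*x^3 + 20*x^2 - 28*x - 16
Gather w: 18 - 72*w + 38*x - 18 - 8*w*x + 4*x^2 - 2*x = w*(-8*x - 72) + 4*x^2 + 36*x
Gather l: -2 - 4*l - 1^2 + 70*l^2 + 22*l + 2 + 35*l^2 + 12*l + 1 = 105*l^2 + 30*l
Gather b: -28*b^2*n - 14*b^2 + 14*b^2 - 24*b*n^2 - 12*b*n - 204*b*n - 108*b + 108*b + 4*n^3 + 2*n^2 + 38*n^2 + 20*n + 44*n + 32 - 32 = -28*b^2*n + b*(-24*n^2 - 216*n) + 4*n^3 + 40*n^2 + 64*n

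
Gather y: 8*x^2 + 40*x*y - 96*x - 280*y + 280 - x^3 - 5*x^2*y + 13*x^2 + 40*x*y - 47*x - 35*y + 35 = -x^3 + 21*x^2 - 143*x + y*(-5*x^2 + 80*x - 315) + 315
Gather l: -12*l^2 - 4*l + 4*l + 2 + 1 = 3 - 12*l^2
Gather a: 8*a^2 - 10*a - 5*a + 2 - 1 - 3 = 8*a^2 - 15*a - 2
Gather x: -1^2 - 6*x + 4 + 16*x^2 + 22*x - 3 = 16*x^2 + 16*x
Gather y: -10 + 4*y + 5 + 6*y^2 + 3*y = 6*y^2 + 7*y - 5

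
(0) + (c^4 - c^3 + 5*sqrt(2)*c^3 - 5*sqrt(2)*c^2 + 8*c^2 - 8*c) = c^4 - c^3 + 5*sqrt(2)*c^3 - 5*sqrt(2)*c^2 + 8*c^2 - 8*c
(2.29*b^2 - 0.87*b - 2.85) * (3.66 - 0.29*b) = -0.6641*b^3 + 8.6337*b^2 - 2.3577*b - 10.431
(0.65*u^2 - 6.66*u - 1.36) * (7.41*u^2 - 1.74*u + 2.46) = 4.8165*u^4 - 50.4816*u^3 + 3.1098*u^2 - 14.0172*u - 3.3456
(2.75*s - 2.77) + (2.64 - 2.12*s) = 0.63*s - 0.13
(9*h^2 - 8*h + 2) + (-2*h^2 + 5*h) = 7*h^2 - 3*h + 2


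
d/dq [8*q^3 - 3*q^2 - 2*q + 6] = 24*q^2 - 6*q - 2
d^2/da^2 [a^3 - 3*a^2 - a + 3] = 6*a - 6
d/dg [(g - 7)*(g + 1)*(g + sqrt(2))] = 3*g^2 - 12*g + 2*sqrt(2)*g - 6*sqrt(2) - 7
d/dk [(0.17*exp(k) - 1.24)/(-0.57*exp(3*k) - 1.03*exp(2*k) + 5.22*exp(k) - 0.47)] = (0.1938*exp(3*k) - 1.9453*exp(2*k) - 2.5544*exp(k) + 6.3929)*exp(k)/(0.3249*exp(6*k) + 1.1742*exp(5*k) - 4.8899*exp(4*k) - 10.2174*exp(3*k) + 28.2166*exp(2*k) - 4.9068*exp(k) + 0.2209)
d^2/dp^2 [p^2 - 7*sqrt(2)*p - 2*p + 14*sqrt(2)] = 2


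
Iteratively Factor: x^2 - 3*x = (x - 3)*(x)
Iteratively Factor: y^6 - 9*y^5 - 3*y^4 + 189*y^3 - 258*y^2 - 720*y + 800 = (y - 5)*(y^5 - 4*y^4 - 23*y^3 + 74*y^2 + 112*y - 160) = (y - 5)*(y - 1)*(y^4 - 3*y^3 - 26*y^2 + 48*y + 160) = (y - 5)*(y - 1)*(y + 2)*(y^3 - 5*y^2 - 16*y + 80) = (y - 5)*(y - 4)*(y - 1)*(y + 2)*(y^2 - y - 20) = (y - 5)^2*(y - 4)*(y - 1)*(y + 2)*(y + 4)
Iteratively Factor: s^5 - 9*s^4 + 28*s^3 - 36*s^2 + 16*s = (s)*(s^4 - 9*s^3 + 28*s^2 - 36*s + 16) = s*(s - 2)*(s^3 - 7*s^2 + 14*s - 8) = s*(s - 2)*(s - 1)*(s^2 - 6*s + 8) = s*(s - 2)^2*(s - 1)*(s - 4)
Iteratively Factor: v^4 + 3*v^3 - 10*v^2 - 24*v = (v)*(v^3 + 3*v^2 - 10*v - 24) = v*(v + 2)*(v^2 + v - 12) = v*(v + 2)*(v + 4)*(v - 3)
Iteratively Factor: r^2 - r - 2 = (r - 2)*(r + 1)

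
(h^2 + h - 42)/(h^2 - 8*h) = (h^2 + h - 42)/(h*(h - 8))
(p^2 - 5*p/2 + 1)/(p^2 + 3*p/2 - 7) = (2*p - 1)/(2*p + 7)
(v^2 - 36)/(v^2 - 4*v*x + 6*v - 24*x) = (6 - v)/(-v + 4*x)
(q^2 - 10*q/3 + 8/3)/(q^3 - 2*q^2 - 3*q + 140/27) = 9*(q - 2)/(9*q^2 - 6*q - 35)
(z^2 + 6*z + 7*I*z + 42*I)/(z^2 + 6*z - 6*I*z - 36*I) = (z + 7*I)/(z - 6*I)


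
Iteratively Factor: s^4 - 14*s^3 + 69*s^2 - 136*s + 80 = (s - 1)*(s^3 - 13*s^2 + 56*s - 80) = (s - 5)*(s - 1)*(s^2 - 8*s + 16) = (s - 5)*(s - 4)*(s - 1)*(s - 4)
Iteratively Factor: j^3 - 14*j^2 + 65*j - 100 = (j - 5)*(j^2 - 9*j + 20) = (j - 5)^2*(j - 4)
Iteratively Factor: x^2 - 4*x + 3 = (x - 1)*(x - 3)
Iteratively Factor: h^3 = (h)*(h^2) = h^2*(h)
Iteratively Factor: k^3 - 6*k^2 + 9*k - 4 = (k - 4)*(k^2 - 2*k + 1) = (k - 4)*(k - 1)*(k - 1)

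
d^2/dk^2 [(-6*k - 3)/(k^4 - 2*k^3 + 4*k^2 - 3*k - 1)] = 6*((2*k + 1)*(4*k^3 - 6*k^2 + 8*k - 3)^2 + 2*(4*k^3 - 6*k^2 + 8*k + (2*k + 1)*(3*k^2 - 3*k + 2) - 3)*(-k^4 + 2*k^3 - 4*k^2 + 3*k + 1))/(-k^4 + 2*k^3 - 4*k^2 + 3*k + 1)^3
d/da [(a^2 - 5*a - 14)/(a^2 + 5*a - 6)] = 2*(5*a^2 + 8*a + 50)/(a^4 + 10*a^3 + 13*a^2 - 60*a + 36)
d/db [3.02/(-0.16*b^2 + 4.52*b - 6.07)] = (0.9664*b - 13.6504)/(0.16*b^2 - 4.52*b + 6.07)^2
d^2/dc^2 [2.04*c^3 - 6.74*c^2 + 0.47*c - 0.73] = 12.24*c - 13.48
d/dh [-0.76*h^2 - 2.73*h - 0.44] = -1.52*h - 2.73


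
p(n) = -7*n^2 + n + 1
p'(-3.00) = 43.00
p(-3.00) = -65.00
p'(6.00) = -83.00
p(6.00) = -245.00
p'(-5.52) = 78.28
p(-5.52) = -217.81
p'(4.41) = -60.74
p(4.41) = -130.73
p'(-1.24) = 18.36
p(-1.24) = -11.00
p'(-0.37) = 6.18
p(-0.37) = -0.33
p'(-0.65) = 10.10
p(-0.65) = -2.61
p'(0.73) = -9.22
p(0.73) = -2.00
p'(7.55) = -104.70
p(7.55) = -390.47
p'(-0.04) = 1.56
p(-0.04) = 0.95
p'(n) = 1 - 14*n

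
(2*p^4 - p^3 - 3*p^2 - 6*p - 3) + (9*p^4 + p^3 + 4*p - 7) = 11*p^4 - 3*p^2 - 2*p - 10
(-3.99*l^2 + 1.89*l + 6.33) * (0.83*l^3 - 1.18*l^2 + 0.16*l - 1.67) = -3.3117*l^5 + 6.2769*l^4 + 2.3853*l^3 - 0.503699999999999*l^2 - 2.1435*l - 10.5711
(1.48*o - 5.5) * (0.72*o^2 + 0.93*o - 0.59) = 1.0656*o^3 - 2.5836*o^2 - 5.9882*o + 3.245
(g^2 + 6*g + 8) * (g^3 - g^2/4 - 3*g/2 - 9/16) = g^5 + 23*g^4/4 + 5*g^3 - 185*g^2/16 - 123*g/8 - 9/2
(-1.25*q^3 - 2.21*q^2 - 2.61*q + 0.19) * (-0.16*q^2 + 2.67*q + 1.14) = 0.2*q^5 - 2.9839*q^4 - 6.9081*q^3 - 9.5185*q^2 - 2.4681*q + 0.2166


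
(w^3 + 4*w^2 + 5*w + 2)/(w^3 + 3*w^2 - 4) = (w^2 + 2*w + 1)/(w^2 + w - 2)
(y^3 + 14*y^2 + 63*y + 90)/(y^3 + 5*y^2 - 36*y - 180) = (y + 3)/(y - 6)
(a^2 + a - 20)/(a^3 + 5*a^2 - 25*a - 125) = (a - 4)/(a^2 - 25)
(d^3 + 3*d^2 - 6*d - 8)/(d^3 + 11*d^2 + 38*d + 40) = (d^2 - d - 2)/(d^2 + 7*d + 10)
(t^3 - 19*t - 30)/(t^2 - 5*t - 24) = (t^2 - 3*t - 10)/(t - 8)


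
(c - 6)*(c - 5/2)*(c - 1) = c^3 - 19*c^2/2 + 47*c/2 - 15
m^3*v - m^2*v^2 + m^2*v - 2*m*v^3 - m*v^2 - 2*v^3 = (m - 2*v)*(m + v)*(m*v + v)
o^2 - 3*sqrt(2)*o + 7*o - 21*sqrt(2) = (o + 7)*(o - 3*sqrt(2))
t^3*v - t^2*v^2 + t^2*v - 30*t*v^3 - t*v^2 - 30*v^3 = (t - 6*v)*(t + 5*v)*(t*v + v)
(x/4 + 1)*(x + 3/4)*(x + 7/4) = x^3/4 + 13*x^2/8 + 181*x/64 + 21/16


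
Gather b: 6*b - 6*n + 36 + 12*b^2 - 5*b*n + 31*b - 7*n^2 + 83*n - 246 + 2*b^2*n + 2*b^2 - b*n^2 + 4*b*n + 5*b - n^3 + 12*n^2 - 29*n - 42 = b^2*(2*n + 14) + b*(-n^2 - n + 42) - n^3 + 5*n^2 + 48*n - 252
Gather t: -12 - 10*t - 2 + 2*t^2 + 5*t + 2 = 2*t^2 - 5*t - 12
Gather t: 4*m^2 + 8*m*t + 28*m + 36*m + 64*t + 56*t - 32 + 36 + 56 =4*m^2 + 64*m + t*(8*m + 120) + 60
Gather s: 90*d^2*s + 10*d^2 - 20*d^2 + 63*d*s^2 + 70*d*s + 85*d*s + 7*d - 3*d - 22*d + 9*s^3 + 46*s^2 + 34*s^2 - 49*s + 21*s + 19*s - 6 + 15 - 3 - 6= -10*d^2 - 18*d + 9*s^3 + s^2*(63*d + 80) + s*(90*d^2 + 155*d - 9)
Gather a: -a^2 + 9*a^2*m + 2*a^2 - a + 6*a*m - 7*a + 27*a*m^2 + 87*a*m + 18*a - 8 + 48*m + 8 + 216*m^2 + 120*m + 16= a^2*(9*m + 1) + a*(27*m^2 + 93*m + 10) + 216*m^2 + 168*m + 16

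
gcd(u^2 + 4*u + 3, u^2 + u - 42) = 1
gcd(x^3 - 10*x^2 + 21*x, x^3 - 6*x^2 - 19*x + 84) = x^2 - 10*x + 21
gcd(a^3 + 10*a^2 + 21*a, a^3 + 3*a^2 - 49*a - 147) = a^2 + 10*a + 21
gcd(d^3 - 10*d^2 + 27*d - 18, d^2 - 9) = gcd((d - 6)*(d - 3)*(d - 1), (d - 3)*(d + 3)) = d - 3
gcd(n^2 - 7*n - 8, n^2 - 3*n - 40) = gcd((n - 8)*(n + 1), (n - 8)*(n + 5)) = n - 8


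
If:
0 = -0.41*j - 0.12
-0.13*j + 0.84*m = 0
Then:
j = -0.29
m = -0.05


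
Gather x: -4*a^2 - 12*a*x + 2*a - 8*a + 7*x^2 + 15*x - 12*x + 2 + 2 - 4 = -4*a^2 - 6*a + 7*x^2 + x*(3 - 12*a)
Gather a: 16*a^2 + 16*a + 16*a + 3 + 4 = 16*a^2 + 32*a + 7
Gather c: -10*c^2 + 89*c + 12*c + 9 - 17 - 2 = -10*c^2 + 101*c - 10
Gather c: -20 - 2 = -22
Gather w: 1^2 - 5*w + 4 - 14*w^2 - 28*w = -14*w^2 - 33*w + 5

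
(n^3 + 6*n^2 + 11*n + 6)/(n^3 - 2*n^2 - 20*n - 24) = (n^2 + 4*n + 3)/(n^2 - 4*n - 12)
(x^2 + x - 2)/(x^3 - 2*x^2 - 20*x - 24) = (x - 1)/(x^2 - 4*x - 12)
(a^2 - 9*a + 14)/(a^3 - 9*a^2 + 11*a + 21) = (a - 2)/(a^2 - 2*a - 3)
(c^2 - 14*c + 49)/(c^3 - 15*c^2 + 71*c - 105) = (c - 7)/(c^2 - 8*c + 15)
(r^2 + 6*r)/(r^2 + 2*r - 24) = r/(r - 4)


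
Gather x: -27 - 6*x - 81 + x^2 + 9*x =x^2 + 3*x - 108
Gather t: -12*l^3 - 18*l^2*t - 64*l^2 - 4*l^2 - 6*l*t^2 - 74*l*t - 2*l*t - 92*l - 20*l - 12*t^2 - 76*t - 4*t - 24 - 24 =-12*l^3 - 68*l^2 - 112*l + t^2*(-6*l - 12) + t*(-18*l^2 - 76*l - 80) - 48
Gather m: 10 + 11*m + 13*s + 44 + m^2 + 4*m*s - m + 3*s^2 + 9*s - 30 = m^2 + m*(4*s + 10) + 3*s^2 + 22*s + 24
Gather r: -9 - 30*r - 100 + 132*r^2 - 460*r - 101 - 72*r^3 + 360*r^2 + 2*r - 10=-72*r^3 + 492*r^2 - 488*r - 220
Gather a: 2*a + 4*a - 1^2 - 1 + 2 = 6*a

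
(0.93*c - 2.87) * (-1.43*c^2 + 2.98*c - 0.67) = -1.3299*c^3 + 6.8755*c^2 - 9.1757*c + 1.9229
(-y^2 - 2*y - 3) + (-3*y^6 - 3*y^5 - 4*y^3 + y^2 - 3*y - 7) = -3*y^6 - 3*y^5 - 4*y^3 - 5*y - 10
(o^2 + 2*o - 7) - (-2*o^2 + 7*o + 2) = 3*o^2 - 5*o - 9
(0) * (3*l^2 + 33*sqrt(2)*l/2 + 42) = 0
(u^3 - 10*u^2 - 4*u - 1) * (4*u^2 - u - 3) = 4*u^5 - 41*u^4 - 9*u^3 + 30*u^2 + 13*u + 3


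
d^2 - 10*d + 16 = (d - 8)*(d - 2)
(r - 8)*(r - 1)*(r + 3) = r^3 - 6*r^2 - 19*r + 24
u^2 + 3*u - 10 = (u - 2)*(u + 5)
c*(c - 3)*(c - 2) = c^3 - 5*c^2 + 6*c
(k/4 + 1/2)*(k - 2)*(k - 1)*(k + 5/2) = k^4/4 + 3*k^3/8 - 13*k^2/8 - 3*k/2 + 5/2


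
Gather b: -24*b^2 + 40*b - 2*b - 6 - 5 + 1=-24*b^2 + 38*b - 10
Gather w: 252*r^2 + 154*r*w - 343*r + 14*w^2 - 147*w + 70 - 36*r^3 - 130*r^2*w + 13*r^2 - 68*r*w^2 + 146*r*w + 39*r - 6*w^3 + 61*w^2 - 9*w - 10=-36*r^3 + 265*r^2 - 304*r - 6*w^3 + w^2*(75 - 68*r) + w*(-130*r^2 + 300*r - 156) + 60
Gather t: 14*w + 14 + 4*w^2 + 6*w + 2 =4*w^2 + 20*w + 16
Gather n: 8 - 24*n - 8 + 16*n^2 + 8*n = 16*n^2 - 16*n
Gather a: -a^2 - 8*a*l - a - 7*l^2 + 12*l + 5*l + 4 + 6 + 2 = -a^2 + a*(-8*l - 1) - 7*l^2 + 17*l + 12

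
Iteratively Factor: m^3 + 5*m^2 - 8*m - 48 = (m + 4)*(m^2 + m - 12) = (m - 3)*(m + 4)*(m + 4)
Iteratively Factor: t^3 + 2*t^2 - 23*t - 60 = (t - 5)*(t^2 + 7*t + 12) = (t - 5)*(t + 4)*(t + 3)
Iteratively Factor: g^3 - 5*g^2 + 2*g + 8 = (g + 1)*(g^2 - 6*g + 8) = (g - 4)*(g + 1)*(g - 2)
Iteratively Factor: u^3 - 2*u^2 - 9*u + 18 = (u - 3)*(u^2 + u - 6) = (u - 3)*(u + 3)*(u - 2)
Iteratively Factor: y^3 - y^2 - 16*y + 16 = (y + 4)*(y^2 - 5*y + 4) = (y - 4)*(y + 4)*(y - 1)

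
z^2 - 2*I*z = z*(z - 2*I)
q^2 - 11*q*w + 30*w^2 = (q - 6*w)*(q - 5*w)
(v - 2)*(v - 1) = v^2 - 3*v + 2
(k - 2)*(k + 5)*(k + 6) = k^3 + 9*k^2 + 8*k - 60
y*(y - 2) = y^2 - 2*y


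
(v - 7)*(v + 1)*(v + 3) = v^3 - 3*v^2 - 25*v - 21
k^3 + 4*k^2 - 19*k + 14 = (k - 2)*(k - 1)*(k + 7)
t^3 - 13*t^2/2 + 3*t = t*(t - 6)*(t - 1/2)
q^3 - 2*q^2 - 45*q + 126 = (q - 6)*(q - 3)*(q + 7)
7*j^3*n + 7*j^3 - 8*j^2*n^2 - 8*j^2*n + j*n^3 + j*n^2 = (-7*j + n)*(-j + n)*(j*n + j)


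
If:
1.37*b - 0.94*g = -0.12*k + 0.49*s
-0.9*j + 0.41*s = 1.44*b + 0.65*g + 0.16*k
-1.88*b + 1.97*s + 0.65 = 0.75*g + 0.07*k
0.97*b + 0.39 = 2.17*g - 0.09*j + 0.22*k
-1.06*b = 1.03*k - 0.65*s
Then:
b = 0.17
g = 0.26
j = -0.46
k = -0.22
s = -0.08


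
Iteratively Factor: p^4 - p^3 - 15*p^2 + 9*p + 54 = (p + 3)*(p^3 - 4*p^2 - 3*p + 18) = (p + 2)*(p + 3)*(p^2 - 6*p + 9) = (p - 3)*(p + 2)*(p + 3)*(p - 3)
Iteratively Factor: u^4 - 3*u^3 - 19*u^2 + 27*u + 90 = (u + 2)*(u^3 - 5*u^2 - 9*u + 45) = (u + 2)*(u + 3)*(u^2 - 8*u + 15) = (u - 5)*(u + 2)*(u + 3)*(u - 3)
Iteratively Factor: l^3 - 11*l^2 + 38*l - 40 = (l - 5)*(l^2 - 6*l + 8) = (l - 5)*(l - 2)*(l - 4)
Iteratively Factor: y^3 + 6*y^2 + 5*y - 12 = (y - 1)*(y^2 + 7*y + 12) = (y - 1)*(y + 3)*(y + 4)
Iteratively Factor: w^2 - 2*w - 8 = (w - 4)*(w + 2)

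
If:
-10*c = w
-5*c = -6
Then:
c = 6/5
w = -12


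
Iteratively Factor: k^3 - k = (k)*(k^2 - 1) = k*(k - 1)*(k + 1)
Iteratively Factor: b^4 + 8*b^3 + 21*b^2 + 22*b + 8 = (b + 2)*(b^3 + 6*b^2 + 9*b + 4) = (b + 1)*(b + 2)*(b^2 + 5*b + 4) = (b + 1)*(b + 2)*(b + 4)*(b + 1)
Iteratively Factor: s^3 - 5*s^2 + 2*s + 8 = (s - 2)*(s^2 - 3*s - 4) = (s - 2)*(s + 1)*(s - 4)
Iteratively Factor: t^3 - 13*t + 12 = (t + 4)*(t^2 - 4*t + 3) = (t - 3)*(t + 4)*(t - 1)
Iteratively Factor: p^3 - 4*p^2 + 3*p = (p - 3)*(p^2 - p) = (p - 3)*(p - 1)*(p)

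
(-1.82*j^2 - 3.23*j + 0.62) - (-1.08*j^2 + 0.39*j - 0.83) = -0.74*j^2 - 3.62*j + 1.45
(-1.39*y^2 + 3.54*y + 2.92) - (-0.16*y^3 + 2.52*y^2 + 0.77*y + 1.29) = 0.16*y^3 - 3.91*y^2 + 2.77*y + 1.63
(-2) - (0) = -2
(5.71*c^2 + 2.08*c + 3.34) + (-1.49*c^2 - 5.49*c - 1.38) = 4.22*c^2 - 3.41*c + 1.96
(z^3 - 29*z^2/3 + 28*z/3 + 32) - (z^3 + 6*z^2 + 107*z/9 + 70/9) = -47*z^2/3 - 23*z/9 + 218/9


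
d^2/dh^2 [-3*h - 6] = 0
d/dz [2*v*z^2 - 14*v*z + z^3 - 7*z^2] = 4*v*z - 14*v + 3*z^2 - 14*z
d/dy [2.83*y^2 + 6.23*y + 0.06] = 5.66*y + 6.23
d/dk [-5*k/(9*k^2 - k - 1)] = 5*(9*k^2 + 1)/(81*k^4 - 18*k^3 - 17*k^2 + 2*k + 1)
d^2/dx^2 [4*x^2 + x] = 8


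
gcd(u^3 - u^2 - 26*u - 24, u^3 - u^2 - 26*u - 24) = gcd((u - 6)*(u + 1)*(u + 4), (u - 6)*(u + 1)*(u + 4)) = u^3 - u^2 - 26*u - 24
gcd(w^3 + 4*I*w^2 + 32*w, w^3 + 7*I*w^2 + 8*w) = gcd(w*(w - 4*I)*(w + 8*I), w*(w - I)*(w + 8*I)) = w^2 + 8*I*w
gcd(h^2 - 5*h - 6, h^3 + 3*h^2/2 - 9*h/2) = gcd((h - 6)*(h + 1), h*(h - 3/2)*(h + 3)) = 1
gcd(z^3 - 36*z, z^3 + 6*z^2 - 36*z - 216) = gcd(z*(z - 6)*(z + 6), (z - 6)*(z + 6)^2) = z^2 - 36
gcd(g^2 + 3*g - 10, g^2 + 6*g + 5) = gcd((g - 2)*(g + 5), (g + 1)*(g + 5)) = g + 5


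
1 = 1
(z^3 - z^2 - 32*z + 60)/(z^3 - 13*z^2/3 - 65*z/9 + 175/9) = 9*(z^2 + 4*z - 12)/(9*z^2 + 6*z - 35)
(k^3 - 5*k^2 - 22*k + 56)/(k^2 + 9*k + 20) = (k^2 - 9*k + 14)/(k + 5)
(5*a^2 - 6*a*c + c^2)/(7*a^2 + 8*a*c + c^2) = (5*a^2 - 6*a*c + c^2)/(7*a^2 + 8*a*c + c^2)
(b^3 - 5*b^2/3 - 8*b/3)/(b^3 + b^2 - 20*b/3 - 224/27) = 9*b*(b + 1)/(9*b^2 + 33*b + 28)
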